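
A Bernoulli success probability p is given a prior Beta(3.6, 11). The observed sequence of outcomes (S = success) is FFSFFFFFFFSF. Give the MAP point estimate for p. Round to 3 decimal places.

p̂_MAP = 0.187

Prior: Beta(3.6, 11).
Data: 2 successes in 12 trials (from the sequence). The binomial likelihood contributes p^2(1−p)^10, so the posterior is Beta(3.6+2, 11+10) = Beta(5.6, 21).
For Beta(a, b) with a, b > 1 the mode is (a−1)/(a+b−2) = 4.6/24.6 ≈ 0.187.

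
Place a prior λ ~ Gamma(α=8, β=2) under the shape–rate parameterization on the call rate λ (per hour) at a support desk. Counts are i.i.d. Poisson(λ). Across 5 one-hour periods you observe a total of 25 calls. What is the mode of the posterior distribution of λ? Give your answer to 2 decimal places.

λ̂_MAP = 4.57

Σxᵢ = 25, n = 5.
Posterior ∝ λ^7e^(−2λ) · λ^25e^(−5λ) = λ^32e^(−7λ), i.e. Gamma(shape=33, rate=7).
The mode of a Gamma(a, b) with a ≥ 1 (shape–rate) is (a−1)/b = 32/7 ≈ 4.57.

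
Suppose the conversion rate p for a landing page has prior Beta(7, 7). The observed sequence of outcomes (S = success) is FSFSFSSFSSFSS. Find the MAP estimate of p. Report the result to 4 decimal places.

p̂_MAP = 0.5600

Prior: Beta(7, 7).
Data: 8 successes in 13 trials (from the sequence). The binomial likelihood contributes p^8(1−p)^5, so the posterior is Beta(7+8, 7+5) = Beta(15, 12).
For Beta(a, b) with a, b > 1 the mode is (a−1)/(a+b−2) = 14/25 ≈ 0.5600.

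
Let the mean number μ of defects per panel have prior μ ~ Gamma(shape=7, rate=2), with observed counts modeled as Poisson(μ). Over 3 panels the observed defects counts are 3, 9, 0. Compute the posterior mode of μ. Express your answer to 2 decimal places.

Σxᵢ = 3+9+0 = 12, with n = 3.
Posterior ∝ μ^6e^(−2μ) · μ^12e^(−3μ) = μ^18e^(−5μ), i.e. Gamma(shape=19, rate=5).
The mode of a Gamma(a, b) with a ≥ 1 (shape–rate) is (a−1)/b = 18/5 ≈ 3.60.

μ̂_MAP = 3.60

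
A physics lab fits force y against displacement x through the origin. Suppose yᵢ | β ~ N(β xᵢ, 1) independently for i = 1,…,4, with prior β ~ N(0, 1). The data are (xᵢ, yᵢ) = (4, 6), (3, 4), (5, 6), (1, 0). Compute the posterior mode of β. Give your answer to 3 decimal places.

log p(β | y) = −Σ(yᵢ − βxᵢ)²/(2·1) − β²/(2·1) + const.
Setting the derivative to zero: Σxᵢ(yᵢ − βxᵢ)/1 − β/1 = 0, so β = Σxᵢyᵢ / (Σxᵢ² + σ²/τ²).
Σxᵢyᵢ = 4·6 + 3·4 + 5·6 + 1·0 = 66; Σxᵢ² = 51; σ²/τ² = 1.
β̂_MAP = 66 / (51 + 1) = 66/52 ≈ 1.269.

β̂_MAP = 1.269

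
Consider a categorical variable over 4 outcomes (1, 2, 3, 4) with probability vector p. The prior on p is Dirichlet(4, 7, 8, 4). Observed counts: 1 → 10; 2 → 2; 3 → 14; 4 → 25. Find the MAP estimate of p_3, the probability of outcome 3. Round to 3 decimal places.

MAP estimate: 0.300

The posterior is Dirichlet(αᵢ + nᵢ) = Dirichlet(14, 9, 22, 29).
For a Dirichlet(a₁,…,a_K) with all aᵢ > 1, the mode has j-th component (aⱼ − 1)/(Σaᵢ − K).
Here Σaᵢ = 74 and K = 4, so p_3 = (22 − 1)/(74 − 4) = 21/70 ≈ 0.300.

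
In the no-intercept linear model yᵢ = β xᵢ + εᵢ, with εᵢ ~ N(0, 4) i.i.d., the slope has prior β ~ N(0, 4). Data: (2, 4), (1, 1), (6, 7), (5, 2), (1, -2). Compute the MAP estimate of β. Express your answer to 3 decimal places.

β̂_MAP = 0.868

log p(β | y) = −Σ(yᵢ − βxᵢ)²/(2·4) − β²/(2·4) + const.
Setting the derivative to zero: Σxᵢ(yᵢ − βxᵢ)/4 − β/4 = 0, so β = Σxᵢyᵢ / (Σxᵢ² + σ²/τ²).
Σxᵢyᵢ = 2·4 + 1·1 + 6·7 + 5·2 + 1·(-2) = 59; Σxᵢ² = 67; σ²/τ² = 1.
β̂_MAP = 59 / (67 + 1) = 59/68 ≈ 0.868.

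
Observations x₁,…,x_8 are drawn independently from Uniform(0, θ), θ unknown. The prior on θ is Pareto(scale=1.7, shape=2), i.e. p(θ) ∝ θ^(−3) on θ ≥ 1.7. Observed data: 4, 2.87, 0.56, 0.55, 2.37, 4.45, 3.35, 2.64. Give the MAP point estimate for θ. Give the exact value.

θ̂_MAP = 4.45

The Uniform(0, θ) likelihood is θ^(−n) for θ ≥ max(xᵢ), zero otherwise. Here max(xᵢ) = 4.45.
Posterior ∝ θ^(−3) · θ^(−8) = θ^(−11) on θ ≥ max(1.7, 4.45) = 4.45.
This density is strictly decreasing in θ, so the posterior mode lies at the lower boundary of the support.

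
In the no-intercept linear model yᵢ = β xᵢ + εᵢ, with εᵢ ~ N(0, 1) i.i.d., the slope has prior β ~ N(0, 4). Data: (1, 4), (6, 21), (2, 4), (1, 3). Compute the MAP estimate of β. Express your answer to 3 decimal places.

log p(β | y) = −Σ(yᵢ − βxᵢ)²/(2·1) − β²/(2·4) + const.
Setting the derivative to zero: Σxᵢ(yᵢ − βxᵢ)/1 − β/4 = 0, so β = Σxᵢyᵢ / (Σxᵢ² + σ²/τ²).
Σxᵢyᵢ = 1·4 + 6·21 + 2·4 + 1·3 = 141; Σxᵢ² = 42; σ²/τ² = 0.25.
β̂_MAP = 141 / (42 + 0.25) = 141/42.25 ≈ 3.337.

β̂_MAP = 3.337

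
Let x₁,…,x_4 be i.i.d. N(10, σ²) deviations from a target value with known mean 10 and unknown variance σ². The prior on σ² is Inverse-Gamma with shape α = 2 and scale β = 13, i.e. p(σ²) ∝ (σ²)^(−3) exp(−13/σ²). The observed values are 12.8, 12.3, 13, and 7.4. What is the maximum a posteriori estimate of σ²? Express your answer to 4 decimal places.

Sum of squared deviations about the known mean: SS = (12.8−10)² + (12.3−10)² + (13−10)² + (7.4−10)² = 28.89.
The Normal likelihood contributes (σ²)^(−n/2) exp(−SS/(2σ²)), so the posterior is Inverse-Gamma(α + n/2, β + SS/2) = Inverse-Gamma(4, 27.445).
The mode of Inverse-Gamma(a, b) is b/(a+1) = 27.445/5 ≈ 5.4890.

σ̂²_MAP = 5.4890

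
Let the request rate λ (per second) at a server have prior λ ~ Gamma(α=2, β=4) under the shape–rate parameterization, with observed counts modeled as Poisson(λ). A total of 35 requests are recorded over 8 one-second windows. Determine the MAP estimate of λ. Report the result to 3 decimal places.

Σxᵢ = 35, n = 8.
Posterior ∝ λe^(−4λ) · λ^35e^(−8λ) = λ^36e^(−12λ), i.e. Gamma(shape=37, rate=12).
The mode of a Gamma(a, b) with a ≥ 1 (shape–rate) is (a−1)/b = 36/12 ≈ 3.000.

λ̂_MAP = 3.000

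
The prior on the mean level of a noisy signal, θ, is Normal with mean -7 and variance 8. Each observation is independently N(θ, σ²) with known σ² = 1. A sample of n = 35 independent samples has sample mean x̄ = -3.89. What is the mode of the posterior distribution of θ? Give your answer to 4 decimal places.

n = 35, x̄ = -3.89.
For a Normal prior and Normal likelihood with known variance, the posterior is Normal; its mode equals its mean, the precision-weighted average.
Prior precision 1/σ₀² = 1/8 = 0.125; data precision n/σ² = 35/1 = 35.
θ̂ = (0.125·(-7) + 35·(-3.89)) / (0.125 + 35) = (-137.025)/35.125 = -5481/1405 ≈ -3.9011.

θ̂_MAP = -3.9011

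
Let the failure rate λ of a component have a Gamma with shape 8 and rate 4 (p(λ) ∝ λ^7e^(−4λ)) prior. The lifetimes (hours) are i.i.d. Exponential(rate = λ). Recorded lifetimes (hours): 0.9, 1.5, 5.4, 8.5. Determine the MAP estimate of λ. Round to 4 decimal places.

λ̂_MAP = 0.5419

The Exponential(rate=λ) likelihood is ∝ λ^n e^(−λΣtᵢ). Here n = 4 and Σtᵢ = 0.9 + 1.5 + 5.4 + 8.5 = 16.3.
Posterior ∝ λ^7e^(−4λ) · λ^4e^(−16.3λ) = λ^11e^(−20.3λ), i.e. Gamma(12, 20.3).
Mode = (a−1)/b = 11/20.3 ≈ 0.5419.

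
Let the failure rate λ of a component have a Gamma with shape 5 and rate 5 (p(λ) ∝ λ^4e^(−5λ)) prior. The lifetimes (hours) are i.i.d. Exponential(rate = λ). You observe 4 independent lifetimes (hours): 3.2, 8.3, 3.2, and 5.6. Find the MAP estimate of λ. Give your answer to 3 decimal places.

λ̂_MAP = 0.316

The Exponential(rate=λ) likelihood is ∝ λ^n e^(−λΣtᵢ). Here n = 4 and Σtᵢ = 3.2 + 8.3 + 3.2 + 5.6 = 20.3.
Posterior ∝ λ^4e^(−5λ) · λ^4e^(−20.3λ) = λ^8e^(−25.3λ), i.e. Gamma(9, 25.3).
Mode = (a−1)/b = 8/25.3 ≈ 0.316.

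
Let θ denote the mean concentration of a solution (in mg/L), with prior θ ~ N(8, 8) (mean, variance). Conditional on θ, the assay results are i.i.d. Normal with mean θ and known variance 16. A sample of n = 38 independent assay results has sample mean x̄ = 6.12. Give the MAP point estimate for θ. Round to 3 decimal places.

θ̂_MAP = 6.214

n = 38, x̄ = 6.12.
For a Normal prior and Normal likelihood with known variance, the posterior is Normal; its mode equals its mean, the precision-weighted average.
Prior precision 1/σ₀² = 1/8 = 0.125; data precision n/σ² = 38/16 = 2.375.
θ̂ = (0.125·8 + 2.375·6.12) / (0.125 + 2.375) = 15.535/2.5 = 6.214.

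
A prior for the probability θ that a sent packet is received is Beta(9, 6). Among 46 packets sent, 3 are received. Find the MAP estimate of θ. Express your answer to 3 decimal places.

Prior: Beta(9, 6).
Data: 3 successes in 46 trials. The binomial likelihood contributes θ^3(1−θ)^43, so the posterior is Beta(9+3, 6+43) = Beta(12, 49).
For Beta(a, b) with a, b > 1 the mode is (a−1)/(a+b−2) = 11/59 ≈ 0.186.

θ̂_MAP = 0.186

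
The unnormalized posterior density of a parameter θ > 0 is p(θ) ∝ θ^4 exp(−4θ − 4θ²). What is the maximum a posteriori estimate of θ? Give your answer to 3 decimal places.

θ̂_MAP = 0.500

ℓ'(θ) = 4/θ − 4 − 8θ. Setting this to zero and multiplying by θ: 8θ² + 4θ − 4 = 0.
θ = (−4 + √(4² + 4·8·4)) / (2·8) = (−4 + √144) / 16 = (−4 + 12)/16 = 1/2.
ℓ''(θ) = −4/θ² − 8 < 0, confirming a maximum.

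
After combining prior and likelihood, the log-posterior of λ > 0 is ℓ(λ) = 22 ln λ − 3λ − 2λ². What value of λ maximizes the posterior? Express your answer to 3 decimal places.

ℓ'(λ) = 22/λ − 3 − 4λ. Setting this to zero and multiplying by λ: 4λ² + 3λ − 22 = 0.
λ = (−3 + √(3² + 4·4·22)) / (2·4) = (−3 + √361) / 8 = (−3 + 19)/8 = 2.
ℓ''(λ) = −22/λ² − 4 < 0, confirming a maximum.

λ̂_MAP = 2.000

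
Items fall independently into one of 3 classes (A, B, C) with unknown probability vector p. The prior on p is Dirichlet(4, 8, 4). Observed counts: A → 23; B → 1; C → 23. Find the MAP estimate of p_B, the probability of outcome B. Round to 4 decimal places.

The posterior is Dirichlet(αᵢ + nᵢ) = Dirichlet(27, 9, 27).
For a Dirichlet(a₁,…,a_K) with all aᵢ > 1, the mode has j-th component (aⱼ − 1)/(Σaᵢ − K).
Here Σaᵢ = 63 and K = 3, so p_B = (9 − 1)/(63 − 3) = 8/60 ≈ 0.1333.

MAP estimate of p_B = 0.1333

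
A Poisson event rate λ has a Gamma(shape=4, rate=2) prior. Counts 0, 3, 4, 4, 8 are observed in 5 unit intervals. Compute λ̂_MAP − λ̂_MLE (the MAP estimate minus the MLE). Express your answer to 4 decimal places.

Σxᵢ = 19. Posterior is Gamma(23, 7); MAP = (23−1)/7 = 22/7 ≈ 3.14286.
MLE = x̄ = 19/5 ≈ 3.80000.
Difference = 22/7 − 19/5 = -23/35 ≈ -0.6571.

MAP − MLE = -0.6571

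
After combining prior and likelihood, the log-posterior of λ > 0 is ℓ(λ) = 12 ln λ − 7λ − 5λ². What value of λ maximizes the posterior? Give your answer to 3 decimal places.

ℓ'(λ) = 12/λ − 7 − 10λ. Setting this to zero and multiplying by λ: 10λ² + 7λ − 12 = 0.
λ = (−7 + √(7² + 4·10·12)) / (2·10) = (−7 + √529) / 20 = (−7 + 23)/20 = 4/5.
ℓ''(λ) = −12/λ² − 10 < 0, confirming a maximum.

λ̂_MAP = 0.800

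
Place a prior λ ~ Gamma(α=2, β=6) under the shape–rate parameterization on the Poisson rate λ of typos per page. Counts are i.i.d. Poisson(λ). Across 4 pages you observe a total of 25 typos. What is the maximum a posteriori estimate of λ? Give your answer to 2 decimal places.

λ̂_MAP = 2.60

Σxᵢ = 25, n = 4.
Posterior ∝ λe^(−6λ) · λ^25e^(−4λ) = λ^26e^(−10λ), i.e. Gamma(shape=27, rate=10).
The mode of a Gamma(a, b) with a ≥ 1 (shape–rate) is (a−1)/b = 26/10 ≈ 2.60.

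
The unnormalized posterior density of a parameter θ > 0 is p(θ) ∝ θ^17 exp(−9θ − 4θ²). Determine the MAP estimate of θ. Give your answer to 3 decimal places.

ℓ'(θ) = 17/θ − 9 − 8θ. Setting this to zero and multiplying by θ: 8θ² + 9θ − 17 = 0.
θ = (−9 + √(9² + 4·8·17)) / (2·8) = (−9 + √625) / 16 = (−9 + 25)/16 = 1.
ℓ''(θ) = −17/θ² − 8 < 0, confirming a maximum.

θ̂_MAP = 1.000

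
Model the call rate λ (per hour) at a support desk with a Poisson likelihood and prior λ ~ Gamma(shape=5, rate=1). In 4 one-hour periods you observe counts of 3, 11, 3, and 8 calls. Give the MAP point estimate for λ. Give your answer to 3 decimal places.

Σxᵢ = 3+11+3+8 = 25, with n = 4.
Posterior ∝ λ^4e^(−1λ) · λ^25e^(−4λ) = λ^29e^(−5λ), i.e. Gamma(shape=30, rate=5).
The mode of a Gamma(a, b) with a ≥ 1 (shape–rate) is (a−1)/b = 29/5 ≈ 5.800.

λ̂_MAP = 5.800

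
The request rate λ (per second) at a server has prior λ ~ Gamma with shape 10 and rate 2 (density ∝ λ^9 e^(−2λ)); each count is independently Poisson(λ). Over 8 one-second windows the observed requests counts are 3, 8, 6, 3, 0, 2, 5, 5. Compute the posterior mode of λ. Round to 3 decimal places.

Σxᵢ = 3+8+6+3+0+2+5+5 = 32, with n = 8.
Posterior ∝ λ^9e^(−2λ) · λ^32e^(−8λ) = λ^41e^(−10λ), i.e. Gamma(shape=42, rate=10).
The mode of a Gamma(a, b) with a ≥ 1 (shape–rate) is (a−1)/b = 41/10 ≈ 4.100.

λ̂_MAP = 4.100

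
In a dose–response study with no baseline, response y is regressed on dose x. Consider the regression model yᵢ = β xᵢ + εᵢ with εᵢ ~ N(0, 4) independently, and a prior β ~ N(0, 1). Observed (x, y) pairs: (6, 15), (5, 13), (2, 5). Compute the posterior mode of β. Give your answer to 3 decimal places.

log p(β | y) = −Σ(yᵢ − βxᵢ)²/(2·4) − β²/(2·1) + const.
Setting the derivative to zero: Σxᵢ(yᵢ − βxᵢ)/4 − β/1 = 0, so β = Σxᵢyᵢ / (Σxᵢ² + σ²/τ²).
Σxᵢyᵢ = 6·15 + 5·13 + 2·5 = 165; Σxᵢ² = 65; σ²/τ² = 4.
β̂_MAP = 165 / (65 + 4) = 165/69 ≈ 2.391.

β̂_MAP = 2.391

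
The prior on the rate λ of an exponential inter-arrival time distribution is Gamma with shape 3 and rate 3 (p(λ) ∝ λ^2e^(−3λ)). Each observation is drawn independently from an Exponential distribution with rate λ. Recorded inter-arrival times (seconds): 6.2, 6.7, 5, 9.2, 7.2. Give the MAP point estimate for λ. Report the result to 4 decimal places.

λ̂_MAP = 0.1877

The Exponential(rate=λ) likelihood is ∝ λ^n e^(−λΣtᵢ). Here n = 5 and Σtᵢ = 6.2 + 6.7 + 5 + 9.2 + 7.2 = 34.3.
Posterior ∝ λ^2e^(−3λ) · λ^5e^(−34.3λ) = λ^7e^(−37.3λ), i.e. Gamma(8, 37.3).
Mode = (a−1)/b = 7/37.3 ≈ 0.1877.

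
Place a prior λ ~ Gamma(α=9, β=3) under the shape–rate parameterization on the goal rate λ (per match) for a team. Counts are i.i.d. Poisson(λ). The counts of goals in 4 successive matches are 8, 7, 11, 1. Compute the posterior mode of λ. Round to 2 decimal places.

λ̂_MAP = 5.00

Σxᵢ = 8+7+11+1 = 27, with n = 4.
Posterior ∝ λ^8e^(−3λ) · λ^27e^(−4λ) = λ^35e^(−7λ), i.e. Gamma(shape=36, rate=7).
The mode of a Gamma(a, b) with a ≥ 1 (shape–rate) is (a−1)/b = 35/7 ≈ 5.00.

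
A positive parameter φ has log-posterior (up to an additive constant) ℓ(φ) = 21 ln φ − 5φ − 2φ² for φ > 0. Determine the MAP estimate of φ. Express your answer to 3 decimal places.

φ̂_MAP = 1.750

ℓ'(φ) = 21/φ − 5 − 4φ. Setting this to zero and multiplying by φ: 4φ² + 5φ − 21 = 0.
φ = (−5 + √(5² + 4·4·21)) / (2·4) = (−5 + √361) / 8 = (−5 + 19)/8 = 7/4.
ℓ''(φ) = −21/φ² − 4 < 0, confirming a maximum.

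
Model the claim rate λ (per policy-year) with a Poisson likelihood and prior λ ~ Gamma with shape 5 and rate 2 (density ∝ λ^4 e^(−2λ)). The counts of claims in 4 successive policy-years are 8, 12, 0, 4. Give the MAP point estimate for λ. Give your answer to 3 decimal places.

λ̂_MAP = 4.667

Σxᵢ = 8+12+0+4 = 24, with n = 4.
Posterior ∝ λ^4e^(−2λ) · λ^24e^(−4λ) = λ^28e^(−6λ), i.e. Gamma(shape=29, rate=6).
The mode of a Gamma(a, b) with a ≥ 1 (shape–rate) is (a−1)/b = 28/6 ≈ 4.667.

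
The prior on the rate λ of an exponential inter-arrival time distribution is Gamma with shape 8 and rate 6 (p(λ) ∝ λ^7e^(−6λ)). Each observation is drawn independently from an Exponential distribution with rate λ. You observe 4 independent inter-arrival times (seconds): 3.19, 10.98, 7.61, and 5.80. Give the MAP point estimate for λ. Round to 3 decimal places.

The Exponential(rate=λ) likelihood is ∝ λ^n e^(−λΣtᵢ). Here n = 4 and Σtᵢ = 3.19 + 10.98 + 7.61 + 5.80 = 27.58.
Posterior ∝ λ^7e^(−6λ) · λ^4e^(−27.58λ) = λ^11e^(−33.58λ), i.e. Gamma(12, 33.58).
Mode = (a−1)/b = 11/33.58 ≈ 0.328.

λ̂_MAP = 0.328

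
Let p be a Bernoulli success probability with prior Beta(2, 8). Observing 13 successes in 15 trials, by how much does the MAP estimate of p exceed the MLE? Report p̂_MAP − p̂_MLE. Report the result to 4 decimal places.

MAP − MLE = -0.2580

Posterior is Beta(15, 10); MAP = (15−1)/(25−2) = 14/23 ≈ 0.60870.
MLE ignores the prior: p̂_MLE = k/n = 13/15 ≈ 0.86667.
Difference = 14/23 − 13/15 = -89/345 ≈ -0.2580.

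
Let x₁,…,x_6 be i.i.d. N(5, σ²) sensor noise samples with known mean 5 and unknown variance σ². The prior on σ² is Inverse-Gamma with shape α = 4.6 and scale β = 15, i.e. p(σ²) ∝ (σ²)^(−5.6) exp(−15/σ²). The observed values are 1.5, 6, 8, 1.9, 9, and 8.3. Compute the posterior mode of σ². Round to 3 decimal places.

Sum of squared deviations about the known mean: SS = (1.5−5)² + (6−5)² + (8−5)² + (1.9−5)² + (9−5)² + (8.3−5)² = 58.75.
The Normal likelihood contributes (σ²)^(−n/2) exp(−SS/(2σ²)), so the posterior is Inverse-Gamma(α + n/2, β + SS/2) = Inverse-Gamma(7.6, 44.375).
The mode of Inverse-Gamma(a, b) is b/(a+1) = 44.375/8.6 ≈ 5.160.

σ̂²_MAP = 5.160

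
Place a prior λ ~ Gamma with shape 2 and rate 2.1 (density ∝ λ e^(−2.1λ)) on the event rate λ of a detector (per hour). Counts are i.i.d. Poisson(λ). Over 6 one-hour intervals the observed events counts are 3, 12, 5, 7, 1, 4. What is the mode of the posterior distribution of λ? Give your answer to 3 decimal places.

λ̂_MAP = 4.074

Σxᵢ = 3+12+5+7+1+4 = 32, with n = 6.
Posterior ∝ λe^(−2.1λ) · λ^32e^(−6λ) = λ^33e^(−8.1λ), i.e. Gamma(shape=34, rate=8.1).
The mode of a Gamma(a, b) with a ≥ 1 (shape–rate) is (a−1)/b = 33/8.1 ≈ 4.074.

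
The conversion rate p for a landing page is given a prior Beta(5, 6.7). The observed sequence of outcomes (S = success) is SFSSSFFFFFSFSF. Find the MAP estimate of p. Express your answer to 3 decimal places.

Prior: Beta(5, 6.7).
Data: 6 successes in 14 trials (from the sequence). The binomial likelihood contributes p^6(1−p)^8, so the posterior is Beta(5+6, 6.7+8) = Beta(11, 14.7).
For Beta(a, b) with a, b > 1 the mode is (a−1)/(a+b−2) = 10/23.7 ≈ 0.422.

p̂_MAP = 0.422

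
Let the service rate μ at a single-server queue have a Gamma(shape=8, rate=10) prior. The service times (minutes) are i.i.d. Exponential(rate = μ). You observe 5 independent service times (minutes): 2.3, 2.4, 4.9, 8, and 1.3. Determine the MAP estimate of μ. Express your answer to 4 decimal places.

The Exponential(rate=μ) likelihood is ∝ μ^n e^(−μΣtᵢ). Here n = 5 and Σtᵢ = 2.3 + 2.4 + 4.9 + 8 + 1.3 = 18.9.
Posterior ∝ μ^7e^(−10μ) · μ^5e^(−18.9μ) = μ^12e^(−28.9μ), i.e. Gamma(13, 28.9).
Mode = (a−1)/b = 12/28.9 ≈ 0.4152.

μ̂_MAP = 0.4152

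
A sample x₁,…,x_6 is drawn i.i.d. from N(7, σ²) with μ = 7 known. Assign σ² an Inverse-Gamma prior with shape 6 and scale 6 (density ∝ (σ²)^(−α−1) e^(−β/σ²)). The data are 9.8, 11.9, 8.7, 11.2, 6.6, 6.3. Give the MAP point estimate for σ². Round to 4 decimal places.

σ̂²_MAP = 3.2515

Sum of squared deviations about the known mean: SS = (9.8−7)² + (11.9−7)² + (8.7−7)² + (11.2−7)² + (6.6−7)² + (6.3−7)² = 53.03.
The Normal likelihood contributes (σ²)^(−n/2) exp(−SS/(2σ²)), so the posterior is Inverse-Gamma(α + n/2, β + SS/2) = Inverse-Gamma(9, 32.515).
The mode of Inverse-Gamma(a, b) is b/(a+1) = 32.515/10 ≈ 3.2515.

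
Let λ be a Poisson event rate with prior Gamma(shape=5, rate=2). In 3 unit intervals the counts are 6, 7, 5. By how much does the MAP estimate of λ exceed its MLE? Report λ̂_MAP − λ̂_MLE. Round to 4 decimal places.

Σxᵢ = 18. Posterior is Gamma(23, 5); MAP = (23−1)/5 = 22/5 ≈ 4.40000.
MLE = x̄ = 18/3 ≈ 6.00000.
Difference = 22/5 − 18/3 = -8/5 ≈ -1.6000.

MAP − MLE = -1.6000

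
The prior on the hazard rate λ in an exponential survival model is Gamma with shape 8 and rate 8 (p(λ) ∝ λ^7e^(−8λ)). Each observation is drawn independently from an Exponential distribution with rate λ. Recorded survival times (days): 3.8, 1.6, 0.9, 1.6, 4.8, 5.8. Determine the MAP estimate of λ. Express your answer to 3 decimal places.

The Exponential(rate=λ) likelihood is ∝ λ^n e^(−λΣtᵢ). Here n = 6 and Σtᵢ = 3.8 + 1.6 + 0.9 + 1.6 + 4.8 + 5.8 = 18.5.
Posterior ∝ λ^7e^(−8λ) · λ^6e^(−18.5λ) = λ^13e^(−26.5λ), i.e. Gamma(14, 26.5).
Mode = (a−1)/b = 13/26.5 ≈ 0.491.

λ̂_MAP = 0.491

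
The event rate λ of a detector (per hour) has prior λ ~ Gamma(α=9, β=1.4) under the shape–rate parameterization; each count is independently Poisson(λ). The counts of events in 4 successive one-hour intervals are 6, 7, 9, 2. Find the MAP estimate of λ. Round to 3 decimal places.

λ̂_MAP = 5.926

Σxᵢ = 6+7+9+2 = 24, with n = 4.
Posterior ∝ λ^8e^(−1.4λ) · λ^24e^(−4λ) = λ^32e^(−5.4λ), i.e. Gamma(shape=33, rate=5.4).
The mode of a Gamma(a, b) with a ≥ 1 (shape–rate) is (a−1)/b = 32/5.4 ≈ 5.926.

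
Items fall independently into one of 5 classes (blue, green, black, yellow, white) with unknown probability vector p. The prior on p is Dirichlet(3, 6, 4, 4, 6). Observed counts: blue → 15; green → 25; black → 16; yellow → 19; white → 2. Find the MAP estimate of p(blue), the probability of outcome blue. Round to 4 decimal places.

The posterior is Dirichlet(αᵢ + nᵢ) = Dirichlet(18, 31, 20, 23, 8).
For a Dirichlet(a₁,…,a_K) with all aᵢ > 1, the mode has j-th component (aⱼ − 1)/(Σaᵢ − K).
Here Σaᵢ = 100 and K = 5, so p(blue) = (18 − 1)/(100 − 5) = 17/95 ≈ 0.1789.

MAP estimate of p(blue) = 0.1789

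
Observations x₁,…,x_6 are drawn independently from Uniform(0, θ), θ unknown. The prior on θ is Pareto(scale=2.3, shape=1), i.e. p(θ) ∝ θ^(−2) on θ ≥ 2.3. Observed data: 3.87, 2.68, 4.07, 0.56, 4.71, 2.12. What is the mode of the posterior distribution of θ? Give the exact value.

The Uniform(0, θ) likelihood is θ^(−n) for θ ≥ max(xᵢ), zero otherwise. Here max(xᵢ) = 4.71.
Posterior ∝ θ^(−2) · θ^(−6) = θ^(−8) on θ ≥ max(2.3, 4.71) = 4.71.
This density is strictly decreasing in θ, so the posterior mode lies at the lower boundary of the support.

θ̂_MAP = 4.71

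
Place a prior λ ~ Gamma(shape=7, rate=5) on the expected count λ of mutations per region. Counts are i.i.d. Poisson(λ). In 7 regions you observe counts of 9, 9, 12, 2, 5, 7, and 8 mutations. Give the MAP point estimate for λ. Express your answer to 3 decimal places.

Σxᵢ = 9+9+12+2+5+7+8 = 52, with n = 7.
Posterior ∝ λ^6e^(−5λ) · λ^52e^(−7λ) = λ^58e^(−12λ), i.e. Gamma(shape=59, rate=12).
The mode of a Gamma(a, b) with a ≥ 1 (shape–rate) is (a−1)/b = 58/12 ≈ 4.833.

λ̂_MAP = 4.833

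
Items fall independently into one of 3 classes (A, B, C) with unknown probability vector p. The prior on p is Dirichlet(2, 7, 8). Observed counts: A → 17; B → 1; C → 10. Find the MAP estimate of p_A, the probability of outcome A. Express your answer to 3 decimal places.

MAP estimate of p_A = 0.429

The posterior is Dirichlet(αᵢ + nᵢ) = Dirichlet(19, 8, 18).
For a Dirichlet(a₁,…,a_K) with all aᵢ > 1, the mode has j-th component (aⱼ − 1)/(Σaᵢ − K).
Here Σaᵢ = 45 and K = 3, so p_A = (19 − 1)/(45 − 3) = 18/42 ≈ 0.429.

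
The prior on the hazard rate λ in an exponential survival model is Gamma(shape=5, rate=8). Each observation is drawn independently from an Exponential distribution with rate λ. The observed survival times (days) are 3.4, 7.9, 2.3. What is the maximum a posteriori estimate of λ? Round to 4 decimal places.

λ̂_MAP = 0.3241

The Exponential(rate=λ) likelihood is ∝ λ^n e^(−λΣtᵢ). Here n = 3 and Σtᵢ = 3.4 + 7.9 + 2.3 = 13.6.
Posterior ∝ λ^4e^(−8λ) · λ^3e^(−13.6λ) = λ^7e^(−21.6λ), i.e. Gamma(8, 21.6).
Mode = (a−1)/b = 7/21.6 ≈ 0.3241.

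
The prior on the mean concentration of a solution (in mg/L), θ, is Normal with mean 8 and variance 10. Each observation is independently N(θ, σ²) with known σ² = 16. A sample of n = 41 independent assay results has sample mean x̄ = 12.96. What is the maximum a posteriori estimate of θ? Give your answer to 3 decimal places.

θ̂_MAP = 12.774

n = 41, x̄ = 12.96.
For a Normal prior and Normal likelihood with known variance, the posterior is Normal; its mode equals its mean, the precision-weighted average.
Prior precision 1/σ₀² = 1/10 = 0.1; data precision n/σ² = 41/16 = 2.5625.
θ̂ = (0.1·8 + 2.5625·12.96) / (0.1 + 2.5625) = 34.01/2.6625 = 13604/1065 ≈ 12.774.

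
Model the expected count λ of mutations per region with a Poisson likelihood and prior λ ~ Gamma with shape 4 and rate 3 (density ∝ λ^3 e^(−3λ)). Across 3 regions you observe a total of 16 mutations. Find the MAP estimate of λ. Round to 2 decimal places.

λ̂_MAP = 3.17

Σxᵢ = 16, n = 3.
Posterior ∝ λ^3e^(−3λ) · λ^16e^(−3λ) = λ^19e^(−6λ), i.e. Gamma(shape=20, rate=6).
The mode of a Gamma(a, b) with a ≥ 1 (shape–rate) is (a−1)/b = 19/6 ≈ 3.17.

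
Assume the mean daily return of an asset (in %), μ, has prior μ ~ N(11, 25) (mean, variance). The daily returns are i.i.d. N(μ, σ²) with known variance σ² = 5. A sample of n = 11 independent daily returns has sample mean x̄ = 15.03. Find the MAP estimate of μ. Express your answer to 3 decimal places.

μ̂_MAP = 14.958

n = 11, x̄ = 15.03.
For a Normal prior and Normal likelihood with known variance, the posterior is Normal; its mode equals its mean, the precision-weighted average.
Prior precision 1/σ₀² = 1/25 = 0.04; data precision n/σ² = 11/5 = 2.2.
μ̂ = (0.04·11 + 2.2·15.03) / (0.04 + 2.2) = 33.506/2.24 = 16753/1120 ≈ 14.958.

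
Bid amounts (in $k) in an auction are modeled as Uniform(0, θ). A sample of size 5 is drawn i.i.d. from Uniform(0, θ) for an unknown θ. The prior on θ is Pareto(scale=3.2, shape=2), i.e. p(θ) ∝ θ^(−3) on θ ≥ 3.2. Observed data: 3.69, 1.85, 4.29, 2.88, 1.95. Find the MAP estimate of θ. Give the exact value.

The Uniform(0, θ) likelihood is θ^(−n) for θ ≥ max(xᵢ), zero otherwise. Here max(xᵢ) = 4.29.
Posterior ∝ θ^(−3) · θ^(−5) = θ^(−8) on θ ≥ max(3.2, 4.29) = 4.29.
This density is strictly decreasing in θ, so the posterior mode lies at the lower boundary of the support.

θ̂_MAP = 4.29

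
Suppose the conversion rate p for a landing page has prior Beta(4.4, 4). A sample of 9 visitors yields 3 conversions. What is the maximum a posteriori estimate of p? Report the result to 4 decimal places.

p̂_MAP = 0.4156

Prior: Beta(4.4, 4).
Data: 3 successes in 9 trials. The binomial likelihood contributes p^3(1−p)^6, so the posterior is Beta(4.4+3, 4+6) = Beta(7.4, 10).
For Beta(a, b) with a, b > 1 the mode is (a−1)/(a+b−2) = 6.4/15.4 ≈ 0.4156.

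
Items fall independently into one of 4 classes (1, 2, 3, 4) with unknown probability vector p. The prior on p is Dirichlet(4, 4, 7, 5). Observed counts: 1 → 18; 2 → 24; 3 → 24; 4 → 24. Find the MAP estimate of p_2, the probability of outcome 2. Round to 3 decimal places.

The posterior is Dirichlet(αᵢ + nᵢ) = Dirichlet(22, 28, 31, 29).
For a Dirichlet(a₁,…,a_K) with all aᵢ > 1, the mode has j-th component (aⱼ − 1)/(Σaᵢ − K).
Here Σaᵢ = 110 and K = 4, so p_2 = (28 − 1)/(110 − 4) = 27/106 ≈ 0.255.

MAP estimate: 0.255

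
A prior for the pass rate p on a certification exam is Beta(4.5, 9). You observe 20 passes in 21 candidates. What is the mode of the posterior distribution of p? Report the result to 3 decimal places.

p̂_MAP = 0.723

Prior: Beta(4.5, 9).
Data: 20 successes in 21 trials. The binomial likelihood contributes p^20(1−p)^1, so the posterior is Beta(4.5+20, 9+1) = Beta(24.5, 10).
For Beta(a, b) with a, b > 1 the mode is (a−1)/(a+b−2) = 23.5/32.5 ≈ 0.723.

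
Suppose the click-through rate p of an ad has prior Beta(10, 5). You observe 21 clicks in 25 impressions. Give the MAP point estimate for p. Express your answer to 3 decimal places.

Prior: Beta(10, 5).
Data: 21 successes in 25 trials. The binomial likelihood contributes p^21(1−p)^4, so the posterior is Beta(10+21, 5+4) = Beta(31, 9).
For Beta(a, b) with a, b > 1 the mode is (a−1)/(a+b−2) = 30/38 ≈ 0.789.

p̂_MAP = 0.789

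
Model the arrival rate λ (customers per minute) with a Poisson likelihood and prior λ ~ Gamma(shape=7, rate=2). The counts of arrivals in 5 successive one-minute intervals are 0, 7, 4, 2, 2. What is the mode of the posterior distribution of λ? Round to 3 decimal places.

λ̂_MAP = 3.000

Σxᵢ = 0+7+4+2+2 = 15, with n = 5.
Posterior ∝ λ^6e^(−2λ) · λ^15e^(−5λ) = λ^21e^(−7λ), i.e. Gamma(shape=22, rate=7).
The mode of a Gamma(a, b) with a ≥ 1 (shape–rate) is (a−1)/b = 21/7 ≈ 3.000.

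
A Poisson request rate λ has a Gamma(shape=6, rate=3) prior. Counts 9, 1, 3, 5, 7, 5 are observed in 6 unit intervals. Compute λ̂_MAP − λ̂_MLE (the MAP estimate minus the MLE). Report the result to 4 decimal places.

MAP − MLE = -1.1111

Σxᵢ = 30. Posterior is Gamma(36, 9); MAP = (36−1)/9 = 35/9 ≈ 3.88889.
MLE = x̄ = 30/6 ≈ 5.00000.
Difference = 35/9 − 30/6 = -10/9 ≈ -1.1111.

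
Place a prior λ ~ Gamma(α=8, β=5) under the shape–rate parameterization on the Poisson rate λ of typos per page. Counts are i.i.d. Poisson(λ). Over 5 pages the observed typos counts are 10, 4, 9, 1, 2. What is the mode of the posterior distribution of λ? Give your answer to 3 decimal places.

λ̂_MAP = 3.300

Σxᵢ = 10+4+9+1+2 = 26, with n = 5.
Posterior ∝ λ^7e^(−5λ) · λ^26e^(−5λ) = λ^33e^(−10λ), i.e. Gamma(shape=34, rate=10).
The mode of a Gamma(a, b) with a ≥ 1 (shape–rate) is (a−1)/b = 33/10 ≈ 3.300.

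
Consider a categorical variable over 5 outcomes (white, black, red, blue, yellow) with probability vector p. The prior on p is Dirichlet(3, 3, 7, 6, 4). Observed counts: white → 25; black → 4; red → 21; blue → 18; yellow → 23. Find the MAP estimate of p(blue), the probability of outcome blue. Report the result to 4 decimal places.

The posterior is Dirichlet(αᵢ + nᵢ) = Dirichlet(28, 7, 28, 24, 27).
For a Dirichlet(a₁,…,a_K) with all aᵢ > 1, the mode has j-th component (aⱼ − 1)/(Σaᵢ − K).
Here Σaᵢ = 114 and K = 5, so p(blue) = (24 − 1)/(114 − 5) = 23/109 ≈ 0.2110.

MAP estimate of p(blue) = 0.2110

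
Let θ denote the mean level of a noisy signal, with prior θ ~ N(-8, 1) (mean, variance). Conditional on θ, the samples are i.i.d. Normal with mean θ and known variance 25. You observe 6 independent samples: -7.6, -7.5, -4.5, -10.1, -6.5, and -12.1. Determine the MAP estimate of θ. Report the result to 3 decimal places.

n = 6; x̄ = ((-7.6) + (-7.5) + (-4.5) + (-10.1) + (-6.5) + (-12.1))/6 = -48.3/6 = -8.05.
For a Normal prior and Normal likelihood with known variance, the posterior is Normal; its mode equals its mean, the precision-weighted average.
Prior precision 1/σ₀² = 1/1 = 1; data precision n/σ² = 6/25 = 0.24.
θ̂ = (1·(-8) + 0.24·(-8.05)) / (1 + 0.24) = (-9.932)/1.24 = -2483/310 ≈ -8.010.

θ̂_MAP = -8.010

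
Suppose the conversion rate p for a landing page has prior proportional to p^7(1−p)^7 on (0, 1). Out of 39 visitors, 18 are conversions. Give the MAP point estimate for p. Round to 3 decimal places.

p̂_MAP = 0.472

The prior density ∝ p^7(1−p)^7 is the kernel of Beta(8, 8).
Data: 18 successes in 39 trials. The binomial likelihood contributes p^18(1−p)^21, so the posterior is Beta(8+18, 8+21) = Beta(26, 29).
For Beta(a, b) with a, b > 1 the mode is (a−1)/(a+b−2) = 25/53 ≈ 0.472.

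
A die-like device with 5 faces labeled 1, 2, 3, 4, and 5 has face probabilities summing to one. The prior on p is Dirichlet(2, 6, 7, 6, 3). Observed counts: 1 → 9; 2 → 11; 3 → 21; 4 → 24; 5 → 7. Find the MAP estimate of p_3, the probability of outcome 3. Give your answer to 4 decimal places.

MAP estimate: 0.2967

The posterior is Dirichlet(αᵢ + nᵢ) = Dirichlet(11, 17, 28, 30, 10).
For a Dirichlet(a₁,…,a_K) with all aᵢ > 1, the mode has j-th component (aⱼ − 1)/(Σaᵢ − K).
Here Σaᵢ = 96 and K = 5, so p_3 = (28 − 1)/(96 − 5) = 27/91 ≈ 0.2967.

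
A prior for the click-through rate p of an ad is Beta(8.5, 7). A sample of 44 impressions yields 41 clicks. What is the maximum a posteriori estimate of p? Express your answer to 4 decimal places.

p̂_MAP = 0.8435

Prior: Beta(8.5, 7).
Data: 41 successes in 44 trials. The binomial likelihood contributes p^41(1−p)^3, so the posterior is Beta(8.5+41, 7+3) = Beta(49.5, 10).
For Beta(a, b) with a, b > 1 the mode is (a−1)/(a+b−2) = 48.5/57.5 ≈ 0.8435.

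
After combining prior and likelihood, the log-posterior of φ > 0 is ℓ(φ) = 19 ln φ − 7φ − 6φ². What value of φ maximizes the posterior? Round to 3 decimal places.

φ̂_MAP = 1.000

ℓ'(φ) = 19/φ − 7 − 12φ. Setting this to zero and multiplying by φ: 12φ² + 7φ − 19 = 0.
φ = (−7 + √(7² + 4·12·19)) / (2·12) = (−7 + √961) / 24 = (−7 + 31)/24 = 1.
ℓ''(φ) = −19/φ² − 12 < 0, confirming a maximum.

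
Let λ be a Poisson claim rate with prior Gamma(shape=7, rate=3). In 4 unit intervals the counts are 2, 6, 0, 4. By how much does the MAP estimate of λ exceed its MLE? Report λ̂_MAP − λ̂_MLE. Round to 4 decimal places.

MAP − MLE = -0.4286

Σxᵢ = 12. Posterior is Gamma(19, 7); MAP = (19−1)/7 = 18/7 ≈ 2.57143.
MLE = x̄ = 12/4 ≈ 3.00000.
Difference = 18/7 − 12/4 = -3/7 ≈ -0.4286.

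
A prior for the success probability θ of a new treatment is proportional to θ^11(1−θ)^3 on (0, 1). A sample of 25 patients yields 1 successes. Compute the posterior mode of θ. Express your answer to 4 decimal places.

θ̂_MAP = 0.3077

The prior density ∝ θ^11(1−θ)^3 is the kernel of Beta(12, 4).
Data: 1 success in 25 trials. The binomial likelihood contributes θ(1−θ)^24, so the posterior is Beta(12+1, 4+24) = Beta(13, 28).
For Beta(a, b) with a, b > 1 the mode is (a−1)/(a+b−2) = 12/39 ≈ 0.3077.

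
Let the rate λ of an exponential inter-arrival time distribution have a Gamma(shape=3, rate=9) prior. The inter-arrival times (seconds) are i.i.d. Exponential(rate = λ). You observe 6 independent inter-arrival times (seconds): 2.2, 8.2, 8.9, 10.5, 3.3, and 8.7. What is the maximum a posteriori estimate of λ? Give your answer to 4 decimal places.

λ̂_MAP = 0.1575

The Exponential(rate=λ) likelihood is ∝ λ^n e^(−λΣtᵢ). Here n = 6 and Σtᵢ = 2.2 + 8.2 + 8.9 + 10.5 + 3.3 + 8.7 = 41.8.
Posterior ∝ λ^2e^(−9λ) · λ^6e^(−41.8λ) = λ^8e^(−50.8λ), i.e. Gamma(9, 50.8).
Mode = (a−1)/b = 8/50.8 ≈ 0.1575.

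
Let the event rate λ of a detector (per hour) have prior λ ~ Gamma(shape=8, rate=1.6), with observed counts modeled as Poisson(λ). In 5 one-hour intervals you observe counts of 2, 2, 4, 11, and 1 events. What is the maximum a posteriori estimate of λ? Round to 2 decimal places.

λ̂_MAP = 4.09

Σxᵢ = 2+2+4+11+1 = 20, with n = 5.
Posterior ∝ λ^7e^(−1.6λ) · λ^20e^(−5λ) = λ^27e^(−6.6λ), i.e. Gamma(shape=28, rate=6.6).
The mode of a Gamma(a, b) with a ≥ 1 (shape–rate) is (a−1)/b = 27/6.6 ≈ 4.09.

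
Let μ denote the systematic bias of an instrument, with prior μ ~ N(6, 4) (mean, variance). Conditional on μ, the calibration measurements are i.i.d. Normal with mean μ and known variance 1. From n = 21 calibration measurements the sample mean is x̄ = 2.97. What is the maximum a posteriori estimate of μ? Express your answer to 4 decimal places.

n = 21, x̄ = 2.97.
For a Normal prior and Normal likelihood with known variance, the posterior is Normal; its mode equals its mean, the precision-weighted average.
Prior precision 1/σ₀² = 1/4 = 0.25; data precision n/σ² = 21/1 = 21.
μ̂ = (0.25·6 + 21·2.97) / (0.25 + 21) = 63.87/21.25 = 6387/2125 ≈ 3.0056.

μ̂_MAP = 3.0056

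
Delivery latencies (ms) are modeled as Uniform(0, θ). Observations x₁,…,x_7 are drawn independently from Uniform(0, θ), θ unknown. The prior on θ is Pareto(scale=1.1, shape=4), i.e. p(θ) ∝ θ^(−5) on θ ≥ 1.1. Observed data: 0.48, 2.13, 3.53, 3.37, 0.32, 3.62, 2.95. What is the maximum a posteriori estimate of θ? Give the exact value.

θ̂_MAP = 3.62

The Uniform(0, θ) likelihood is θ^(−n) for θ ≥ max(xᵢ), zero otherwise. Here max(xᵢ) = 3.62.
Posterior ∝ θ^(−5) · θ^(−7) = θ^(−12) on θ ≥ max(1.1, 3.62) = 3.62.
This density is strictly decreasing in θ, so the posterior mode lies at the lower boundary of the support.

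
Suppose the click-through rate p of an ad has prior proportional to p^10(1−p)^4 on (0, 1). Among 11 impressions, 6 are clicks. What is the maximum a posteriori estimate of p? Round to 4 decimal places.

p̂_MAP = 0.6400

The prior density ∝ p^10(1−p)^4 is the kernel of Beta(11, 5).
Data: 6 successes in 11 trials. The binomial likelihood contributes p^6(1−p)^5, so the posterior is Beta(11+6, 5+5) = Beta(17, 10).
For Beta(a, b) with a, b > 1 the mode is (a−1)/(a+b−2) = 16/25 ≈ 0.6400.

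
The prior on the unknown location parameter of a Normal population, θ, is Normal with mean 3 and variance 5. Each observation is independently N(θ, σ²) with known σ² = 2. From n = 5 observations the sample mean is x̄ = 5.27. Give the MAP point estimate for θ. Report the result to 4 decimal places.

n = 5, x̄ = 5.27.
For a Normal prior and Normal likelihood with known variance, the posterior is Normal; its mode equals its mean, the precision-weighted average.
Prior precision 1/σ₀² = 1/5 = 0.2; data precision n/σ² = 5/2 = 2.5.
θ̂ = (0.2·3 + 2.5·5.27) / (0.2 + 2.5) = 13.775/2.7 = 551/108 ≈ 5.1019.

θ̂_MAP = 5.1019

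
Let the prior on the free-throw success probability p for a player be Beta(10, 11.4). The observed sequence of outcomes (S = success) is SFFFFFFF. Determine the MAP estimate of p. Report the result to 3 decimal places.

Prior: Beta(10, 11.4).
Data: 1 success in 8 trials (from the sequence). The binomial likelihood contributes p(1−p)^7, so the posterior is Beta(10+1, 11.4+7) = Beta(11, 18.4).
For Beta(a, b) with a, b > 1 the mode is (a−1)/(a+b−2) = 10/27.4 ≈ 0.365.

p̂_MAP = 0.365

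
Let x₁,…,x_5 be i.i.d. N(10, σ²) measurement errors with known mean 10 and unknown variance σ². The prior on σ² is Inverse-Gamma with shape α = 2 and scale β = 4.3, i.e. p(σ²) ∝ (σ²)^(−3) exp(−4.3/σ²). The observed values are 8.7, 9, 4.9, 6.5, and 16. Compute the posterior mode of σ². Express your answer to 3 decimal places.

Sum of squared deviations about the known mean: SS = (8.7−10)² + (9−10)² + (4.9−10)² + (6.5−10)² + (16−10)² = 76.95.
The Normal likelihood contributes (σ²)^(−n/2) exp(−SS/(2σ²)), so the posterior is Inverse-Gamma(α + n/2, β + SS/2) = Inverse-Gamma(4.5, 42.775).
The mode of Inverse-Gamma(a, b) is b/(a+1) = 42.775/5.5 ≈ 7.777.

σ̂²_MAP = 7.777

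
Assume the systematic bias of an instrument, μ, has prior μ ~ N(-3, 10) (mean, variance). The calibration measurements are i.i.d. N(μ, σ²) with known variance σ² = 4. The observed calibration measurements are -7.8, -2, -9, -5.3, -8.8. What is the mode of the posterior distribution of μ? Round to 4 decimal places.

μ̂_MAP = -6.3148

n = 5; x̄ = ((-7.8) + (-2) + (-9) + (-5.3) + (-8.8))/5 = -32.9/5 = -6.58.
For a Normal prior and Normal likelihood with known variance, the posterior is Normal; its mode equals its mean, the precision-weighted average.
Prior precision 1/σ₀² = 1/10 = 0.1; data precision n/σ² = 5/4 = 1.25.
μ̂ = (0.1·(-3) + 1.25·(-6.58)) / (0.1 + 1.25) = (-8.525)/1.35 = -341/54 ≈ -6.3148.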